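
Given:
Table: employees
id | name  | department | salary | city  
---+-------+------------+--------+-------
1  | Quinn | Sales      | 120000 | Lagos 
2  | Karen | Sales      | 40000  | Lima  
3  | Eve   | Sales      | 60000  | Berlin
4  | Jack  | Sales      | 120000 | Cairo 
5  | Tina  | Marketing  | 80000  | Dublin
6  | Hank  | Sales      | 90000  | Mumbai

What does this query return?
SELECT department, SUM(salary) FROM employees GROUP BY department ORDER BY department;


Summing salary within each department:
  Marketing: 80000 = 80000
  Sales: 120000 + 40000 + 60000 + 120000 + 90000 = 430000


2 groups:
Marketing, 80000
Sales, 430000


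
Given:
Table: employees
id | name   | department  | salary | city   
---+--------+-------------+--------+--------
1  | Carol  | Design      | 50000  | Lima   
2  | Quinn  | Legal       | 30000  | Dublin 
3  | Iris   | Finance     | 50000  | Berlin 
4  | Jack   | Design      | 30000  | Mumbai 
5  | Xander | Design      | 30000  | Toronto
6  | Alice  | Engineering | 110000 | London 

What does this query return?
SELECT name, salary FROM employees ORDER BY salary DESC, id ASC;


Sorting by salary DESC, then id ASC for ties

6 rows:
Alice, 110000
Carol, 50000
Iris, 50000
Quinn, 30000
Jack, 30000
Xander, 30000


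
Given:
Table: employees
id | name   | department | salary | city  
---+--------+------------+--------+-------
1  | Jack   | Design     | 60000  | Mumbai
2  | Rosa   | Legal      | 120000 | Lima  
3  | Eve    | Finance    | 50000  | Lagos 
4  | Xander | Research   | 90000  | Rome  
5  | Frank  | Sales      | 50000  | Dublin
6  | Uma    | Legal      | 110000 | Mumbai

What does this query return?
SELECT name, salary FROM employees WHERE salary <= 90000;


Filtering: salary <= 90000
Matching: 4 rows

4 rows:
Jack, 60000
Eve, 50000
Xander, 90000
Frank, 50000


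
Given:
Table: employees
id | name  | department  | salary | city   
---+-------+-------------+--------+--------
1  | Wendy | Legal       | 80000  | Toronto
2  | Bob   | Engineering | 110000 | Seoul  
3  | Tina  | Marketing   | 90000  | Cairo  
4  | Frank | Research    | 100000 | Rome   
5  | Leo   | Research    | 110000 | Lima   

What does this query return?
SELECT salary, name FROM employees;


Projecting columns: salary, name

5 rows:
80000, Wendy
110000, Bob
90000, Tina
100000, Frank
110000, Leo


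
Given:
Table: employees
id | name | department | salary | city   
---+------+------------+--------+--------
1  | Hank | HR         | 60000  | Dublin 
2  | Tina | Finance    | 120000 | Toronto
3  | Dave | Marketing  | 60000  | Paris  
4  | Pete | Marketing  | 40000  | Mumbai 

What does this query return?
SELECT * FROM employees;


SELECT * returns all 4 rows with all columns

4 rows:
1, Hank, HR, 60000, Dublin
2, Tina, Finance, 120000, Toronto
3, Dave, Marketing, 60000, Paris
4, Pete, Marketing, 40000, Mumbai


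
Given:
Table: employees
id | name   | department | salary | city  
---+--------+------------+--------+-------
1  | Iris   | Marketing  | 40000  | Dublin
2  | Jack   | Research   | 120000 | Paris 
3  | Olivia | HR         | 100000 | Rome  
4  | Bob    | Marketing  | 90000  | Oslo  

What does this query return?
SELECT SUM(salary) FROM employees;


SUM(salary) = 40000 + 120000 + 100000 + 90000 = 350000

350000


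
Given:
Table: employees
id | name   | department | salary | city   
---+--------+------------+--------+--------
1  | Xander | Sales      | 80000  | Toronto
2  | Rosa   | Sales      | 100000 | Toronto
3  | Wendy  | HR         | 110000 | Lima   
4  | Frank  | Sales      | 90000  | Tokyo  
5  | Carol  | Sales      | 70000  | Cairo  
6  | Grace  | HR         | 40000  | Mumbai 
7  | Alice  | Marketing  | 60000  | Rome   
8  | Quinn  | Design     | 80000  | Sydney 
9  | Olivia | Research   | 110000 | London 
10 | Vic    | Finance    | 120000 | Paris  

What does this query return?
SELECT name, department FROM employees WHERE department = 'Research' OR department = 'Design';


Filtering: department = 'Research' OR 'Design'
Matching: 2 rows

2 rows:
Quinn, Design
Olivia, Research


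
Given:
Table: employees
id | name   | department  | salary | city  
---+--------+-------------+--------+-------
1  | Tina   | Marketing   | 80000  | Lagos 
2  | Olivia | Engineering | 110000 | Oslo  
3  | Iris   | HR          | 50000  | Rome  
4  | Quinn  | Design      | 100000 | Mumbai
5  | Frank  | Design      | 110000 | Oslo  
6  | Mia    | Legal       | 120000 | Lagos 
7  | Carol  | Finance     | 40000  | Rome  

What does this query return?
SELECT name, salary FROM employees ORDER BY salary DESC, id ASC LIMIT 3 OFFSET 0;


Sort by salary DESC (id ASC tiebreak), then skip 0 and take 3
Rows 1 through 3

3 rows:
Mia, 120000
Olivia, 110000
Frank, 110000


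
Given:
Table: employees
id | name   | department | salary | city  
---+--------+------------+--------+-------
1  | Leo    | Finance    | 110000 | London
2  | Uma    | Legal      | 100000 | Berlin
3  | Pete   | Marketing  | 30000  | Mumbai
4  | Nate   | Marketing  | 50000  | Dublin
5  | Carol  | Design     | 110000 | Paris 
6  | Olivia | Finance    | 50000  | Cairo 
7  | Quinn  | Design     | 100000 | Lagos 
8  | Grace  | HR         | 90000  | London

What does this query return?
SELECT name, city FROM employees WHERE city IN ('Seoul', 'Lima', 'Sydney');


Filtering: city IN ('Seoul', 'Lima', 'Sydney')
Matching: 0 rows

Empty result set (0 rows)


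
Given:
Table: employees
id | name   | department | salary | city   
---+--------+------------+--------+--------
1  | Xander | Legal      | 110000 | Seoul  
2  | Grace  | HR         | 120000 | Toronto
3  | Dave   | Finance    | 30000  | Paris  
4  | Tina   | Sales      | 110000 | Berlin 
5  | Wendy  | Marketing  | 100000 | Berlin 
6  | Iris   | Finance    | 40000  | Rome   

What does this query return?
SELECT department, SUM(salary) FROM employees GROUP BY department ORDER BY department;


Summing salary within each department:
  Finance: 30000 + 40000 = 70000
  HR: 120000 = 120000
  Legal: 110000 = 110000
  Marketing: 100000 = 100000
  Sales: 110000 = 110000


5 groups:
Finance, 70000
HR, 120000
Legal, 110000
Marketing, 100000
Sales, 110000


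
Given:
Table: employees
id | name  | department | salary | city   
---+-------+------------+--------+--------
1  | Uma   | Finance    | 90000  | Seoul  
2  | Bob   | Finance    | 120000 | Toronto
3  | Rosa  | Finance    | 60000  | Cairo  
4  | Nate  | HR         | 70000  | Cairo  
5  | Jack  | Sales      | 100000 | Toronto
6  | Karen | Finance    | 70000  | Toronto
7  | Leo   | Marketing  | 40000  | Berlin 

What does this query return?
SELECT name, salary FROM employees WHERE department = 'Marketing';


Filtering: department = 'Marketing'
Matching rows: 1

1 rows:
Leo, 40000


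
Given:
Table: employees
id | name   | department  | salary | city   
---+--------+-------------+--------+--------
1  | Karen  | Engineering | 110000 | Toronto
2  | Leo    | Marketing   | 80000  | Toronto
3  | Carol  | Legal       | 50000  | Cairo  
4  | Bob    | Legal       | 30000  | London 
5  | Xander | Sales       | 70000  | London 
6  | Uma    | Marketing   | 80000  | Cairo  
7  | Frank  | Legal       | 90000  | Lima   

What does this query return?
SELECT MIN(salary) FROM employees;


Salaries: 110000, 80000, 50000, 30000, 70000, 80000, 90000
MIN = 30000

30000


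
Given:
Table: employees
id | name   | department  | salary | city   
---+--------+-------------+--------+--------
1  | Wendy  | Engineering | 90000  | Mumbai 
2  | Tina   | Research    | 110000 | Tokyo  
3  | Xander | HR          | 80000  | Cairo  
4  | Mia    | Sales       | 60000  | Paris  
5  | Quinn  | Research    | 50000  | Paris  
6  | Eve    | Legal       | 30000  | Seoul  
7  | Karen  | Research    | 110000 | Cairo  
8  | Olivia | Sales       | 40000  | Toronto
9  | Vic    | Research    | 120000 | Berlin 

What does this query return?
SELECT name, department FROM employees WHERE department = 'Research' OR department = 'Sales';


Filtering: department = 'Research' OR 'Sales'
Matching: 6 rows

6 rows:
Tina, Research
Mia, Sales
Quinn, Research
Karen, Research
Olivia, Sales
Vic, Research


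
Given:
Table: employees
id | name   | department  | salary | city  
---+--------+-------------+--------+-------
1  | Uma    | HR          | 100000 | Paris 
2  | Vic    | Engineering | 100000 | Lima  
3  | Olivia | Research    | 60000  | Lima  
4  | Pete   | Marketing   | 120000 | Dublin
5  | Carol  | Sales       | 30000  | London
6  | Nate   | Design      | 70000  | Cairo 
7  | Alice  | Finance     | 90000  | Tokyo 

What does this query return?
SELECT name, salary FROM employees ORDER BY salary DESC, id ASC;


Sorting by salary DESC, then id ASC for ties

7 rows:
Pete, 120000
Uma, 100000
Vic, 100000
Alice, 90000
Nate, 70000
Olivia, 60000
Carol, 30000


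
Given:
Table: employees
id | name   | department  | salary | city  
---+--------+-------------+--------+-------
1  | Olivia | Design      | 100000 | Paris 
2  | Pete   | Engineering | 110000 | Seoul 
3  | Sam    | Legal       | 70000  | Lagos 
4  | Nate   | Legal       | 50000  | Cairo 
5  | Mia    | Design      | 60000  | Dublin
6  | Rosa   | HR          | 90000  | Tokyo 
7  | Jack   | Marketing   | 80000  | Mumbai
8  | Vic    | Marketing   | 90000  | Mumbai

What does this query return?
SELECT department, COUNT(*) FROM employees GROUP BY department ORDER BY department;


Assigning each row to its department group:
  Olivia -> Design
  Pete -> Engineering
  Sam -> Legal
  Nate -> Legal
  Mia -> Design
  Rosa -> HR
  Jack -> Marketing
  Vic -> Marketing


5 groups:
Design, 2
Engineering, 1
HR, 1
Legal, 2
Marketing, 2


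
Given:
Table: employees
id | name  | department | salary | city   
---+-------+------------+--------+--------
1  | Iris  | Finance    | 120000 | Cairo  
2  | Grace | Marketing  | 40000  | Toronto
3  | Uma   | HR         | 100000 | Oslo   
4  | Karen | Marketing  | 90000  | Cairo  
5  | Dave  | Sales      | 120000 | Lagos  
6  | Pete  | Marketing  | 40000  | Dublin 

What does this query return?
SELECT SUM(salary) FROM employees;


SUM(salary) = 120000 + 40000 + 100000 + 90000 + 120000 + 40000 = 510000

510000


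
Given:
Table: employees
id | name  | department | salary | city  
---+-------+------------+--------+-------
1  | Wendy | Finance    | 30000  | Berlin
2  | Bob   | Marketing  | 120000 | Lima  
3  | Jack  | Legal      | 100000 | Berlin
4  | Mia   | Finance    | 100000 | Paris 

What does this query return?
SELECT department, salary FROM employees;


Projecting columns: department, salary

4 rows:
Finance, 30000
Marketing, 120000
Legal, 100000
Finance, 100000


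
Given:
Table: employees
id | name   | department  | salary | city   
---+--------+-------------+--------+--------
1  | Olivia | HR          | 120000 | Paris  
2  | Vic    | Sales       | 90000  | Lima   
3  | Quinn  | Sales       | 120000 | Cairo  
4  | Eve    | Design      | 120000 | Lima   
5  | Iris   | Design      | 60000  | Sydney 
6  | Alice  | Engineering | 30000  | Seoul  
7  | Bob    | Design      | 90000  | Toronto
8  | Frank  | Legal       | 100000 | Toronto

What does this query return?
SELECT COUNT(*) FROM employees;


COUNT(*) counts all rows

8


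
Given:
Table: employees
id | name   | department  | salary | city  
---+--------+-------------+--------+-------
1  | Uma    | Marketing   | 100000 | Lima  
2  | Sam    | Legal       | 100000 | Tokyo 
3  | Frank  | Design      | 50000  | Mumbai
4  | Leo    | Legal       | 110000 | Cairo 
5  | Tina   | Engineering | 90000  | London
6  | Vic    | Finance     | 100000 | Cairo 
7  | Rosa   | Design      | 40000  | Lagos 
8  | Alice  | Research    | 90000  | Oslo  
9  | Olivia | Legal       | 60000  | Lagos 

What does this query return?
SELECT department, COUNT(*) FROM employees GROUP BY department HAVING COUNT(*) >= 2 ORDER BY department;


Groups with count >= 2:
  Design: 2 -> PASS
  Legal: 3 -> PASS
  Engineering: 1 -> filtered out
  Finance: 1 -> filtered out
  Marketing: 1 -> filtered out
  Research: 1 -> filtered out


2 groups:
Design, 2
Legal, 3


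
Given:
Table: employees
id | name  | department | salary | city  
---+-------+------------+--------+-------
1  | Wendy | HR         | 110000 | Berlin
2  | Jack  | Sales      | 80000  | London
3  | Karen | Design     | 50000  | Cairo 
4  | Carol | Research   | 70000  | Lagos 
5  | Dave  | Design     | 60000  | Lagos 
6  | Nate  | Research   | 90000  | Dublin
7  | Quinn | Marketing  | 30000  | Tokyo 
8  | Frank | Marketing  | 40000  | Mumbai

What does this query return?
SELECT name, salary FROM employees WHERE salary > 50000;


Filtering: salary > 50000
Matching: 5 rows

5 rows:
Wendy, 110000
Jack, 80000
Carol, 70000
Dave, 60000
Nate, 90000


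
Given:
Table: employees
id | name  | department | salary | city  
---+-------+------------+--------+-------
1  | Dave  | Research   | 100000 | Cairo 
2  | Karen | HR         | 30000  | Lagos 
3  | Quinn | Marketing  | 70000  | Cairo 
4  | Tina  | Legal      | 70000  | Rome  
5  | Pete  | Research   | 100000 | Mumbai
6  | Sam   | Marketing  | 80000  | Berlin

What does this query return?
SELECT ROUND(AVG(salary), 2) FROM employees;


SUM(salary) = 450000
COUNT = 6
ROUND(AVG, 2) = ROUND(450000 / 6, 2) = 75000.0

75000.0


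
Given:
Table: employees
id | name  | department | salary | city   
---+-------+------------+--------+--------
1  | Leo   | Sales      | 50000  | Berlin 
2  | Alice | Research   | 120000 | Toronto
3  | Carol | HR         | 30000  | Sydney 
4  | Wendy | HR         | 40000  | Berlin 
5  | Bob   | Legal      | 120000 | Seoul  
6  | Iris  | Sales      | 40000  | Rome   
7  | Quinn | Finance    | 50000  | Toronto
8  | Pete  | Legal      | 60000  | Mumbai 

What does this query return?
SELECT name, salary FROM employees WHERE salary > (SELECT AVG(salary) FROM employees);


Subquery: AVG(salary) = 63750.0
Filtering: salary > 63750.0
  Alice (120000) -> MATCH
  Bob (120000) -> MATCH


2 rows:
Alice, 120000
Bob, 120000


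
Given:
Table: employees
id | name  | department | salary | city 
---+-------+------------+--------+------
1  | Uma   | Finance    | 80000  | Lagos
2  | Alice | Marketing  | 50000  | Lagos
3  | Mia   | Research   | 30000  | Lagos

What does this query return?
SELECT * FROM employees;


SELECT * returns all 3 rows with all columns

3 rows:
1, Uma, Finance, 80000, Lagos
2, Alice, Marketing, 50000, Lagos
3, Mia, Research, 30000, Lagos


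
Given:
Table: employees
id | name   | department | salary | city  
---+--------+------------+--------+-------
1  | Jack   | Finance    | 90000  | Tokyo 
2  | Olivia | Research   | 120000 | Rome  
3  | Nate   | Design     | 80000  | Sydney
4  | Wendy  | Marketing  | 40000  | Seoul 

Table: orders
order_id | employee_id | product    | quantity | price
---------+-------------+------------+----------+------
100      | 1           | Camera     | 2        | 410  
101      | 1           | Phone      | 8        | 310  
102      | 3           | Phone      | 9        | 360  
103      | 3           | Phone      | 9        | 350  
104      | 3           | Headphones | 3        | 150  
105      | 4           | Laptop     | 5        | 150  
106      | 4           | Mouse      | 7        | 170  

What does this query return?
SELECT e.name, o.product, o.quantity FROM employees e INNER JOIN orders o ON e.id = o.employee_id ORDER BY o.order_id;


Joining employees.id = orders.employee_id:
  employee Jack (id=1) -> order Camera
  employee Jack (id=1) -> order Phone
  employee Nate (id=3) -> order Phone
  employee Nate (id=3) -> order Phone
  employee Nate (id=3) -> order Headphones
  employee Wendy (id=4) -> order Laptop
  employee Wendy (id=4) -> order Mouse


7 rows:
Jack, Camera, 2
Jack, Phone, 8
Nate, Phone, 9
Nate, Phone, 9
Nate, Headphones, 3
Wendy, Laptop, 5
Wendy, Mouse, 7


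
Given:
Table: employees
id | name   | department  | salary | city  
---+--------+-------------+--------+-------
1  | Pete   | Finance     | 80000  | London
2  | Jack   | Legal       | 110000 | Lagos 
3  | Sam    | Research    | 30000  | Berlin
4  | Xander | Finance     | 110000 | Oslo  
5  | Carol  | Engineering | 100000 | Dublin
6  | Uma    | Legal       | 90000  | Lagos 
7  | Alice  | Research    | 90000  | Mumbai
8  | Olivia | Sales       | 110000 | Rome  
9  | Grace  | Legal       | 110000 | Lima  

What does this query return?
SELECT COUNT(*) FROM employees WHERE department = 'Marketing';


Counting rows where department = 'Marketing'


0


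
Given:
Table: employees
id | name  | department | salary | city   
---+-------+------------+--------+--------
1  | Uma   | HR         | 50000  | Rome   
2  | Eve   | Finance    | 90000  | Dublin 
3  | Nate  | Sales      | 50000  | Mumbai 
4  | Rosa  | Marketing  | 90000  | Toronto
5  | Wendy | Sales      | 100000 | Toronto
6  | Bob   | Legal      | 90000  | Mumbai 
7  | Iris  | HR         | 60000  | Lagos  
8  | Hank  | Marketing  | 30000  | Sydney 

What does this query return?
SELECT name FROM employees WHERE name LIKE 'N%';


LIKE 'N%' matches names starting with 'N'
Matching: 1

1 rows:
Nate


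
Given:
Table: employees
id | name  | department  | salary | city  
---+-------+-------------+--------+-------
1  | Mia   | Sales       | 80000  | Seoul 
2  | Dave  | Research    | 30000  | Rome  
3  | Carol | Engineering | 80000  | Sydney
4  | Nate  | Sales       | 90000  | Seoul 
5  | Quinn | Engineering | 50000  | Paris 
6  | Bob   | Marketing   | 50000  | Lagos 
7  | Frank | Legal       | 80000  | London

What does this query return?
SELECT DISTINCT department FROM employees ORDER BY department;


All 'department' values (row order): Sales, Research, Engineering, Sales, Engineering, Marketing, Legal
Removing duplicates leaves 5 unique value(s).

5 values:
Engineering
Legal
Marketing
Research
Sales


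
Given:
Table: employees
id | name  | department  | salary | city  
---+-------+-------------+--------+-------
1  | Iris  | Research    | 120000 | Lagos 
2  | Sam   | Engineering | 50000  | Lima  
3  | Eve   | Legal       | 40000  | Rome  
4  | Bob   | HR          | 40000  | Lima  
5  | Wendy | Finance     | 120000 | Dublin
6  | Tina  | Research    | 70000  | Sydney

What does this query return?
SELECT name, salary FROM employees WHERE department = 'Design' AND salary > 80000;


Filtering: department = 'Design' AND salary > 80000
Matching: 0 rows

Empty result set (0 rows)


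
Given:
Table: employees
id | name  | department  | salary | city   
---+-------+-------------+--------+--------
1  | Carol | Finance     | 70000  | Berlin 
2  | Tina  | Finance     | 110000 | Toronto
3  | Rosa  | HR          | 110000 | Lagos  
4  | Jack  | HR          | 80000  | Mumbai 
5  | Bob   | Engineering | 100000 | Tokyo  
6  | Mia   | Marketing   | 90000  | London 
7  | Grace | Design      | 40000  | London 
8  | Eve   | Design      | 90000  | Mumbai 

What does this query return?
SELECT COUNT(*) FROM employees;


COUNT(*) counts all rows

8


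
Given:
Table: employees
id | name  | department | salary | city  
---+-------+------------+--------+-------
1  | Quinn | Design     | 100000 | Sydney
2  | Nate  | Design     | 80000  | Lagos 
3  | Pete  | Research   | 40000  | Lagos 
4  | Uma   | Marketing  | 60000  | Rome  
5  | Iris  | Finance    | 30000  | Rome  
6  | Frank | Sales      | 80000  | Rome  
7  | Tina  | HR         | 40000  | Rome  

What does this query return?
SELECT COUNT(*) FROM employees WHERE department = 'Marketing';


Counting rows where department = 'Marketing'
  Uma -> MATCH


1


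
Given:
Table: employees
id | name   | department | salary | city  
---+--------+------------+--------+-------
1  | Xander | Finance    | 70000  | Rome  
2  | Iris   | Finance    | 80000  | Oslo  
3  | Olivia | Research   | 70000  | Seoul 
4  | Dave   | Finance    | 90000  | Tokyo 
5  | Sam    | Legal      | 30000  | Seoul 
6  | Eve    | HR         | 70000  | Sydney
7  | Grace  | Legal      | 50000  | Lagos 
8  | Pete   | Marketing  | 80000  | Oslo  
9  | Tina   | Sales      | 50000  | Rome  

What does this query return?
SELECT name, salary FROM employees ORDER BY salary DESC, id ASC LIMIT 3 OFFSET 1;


Sort by salary DESC (id ASC tiebreak), then skip 1 and take 3
Rows 2 through 4

3 rows:
Iris, 80000
Pete, 80000
Xander, 70000


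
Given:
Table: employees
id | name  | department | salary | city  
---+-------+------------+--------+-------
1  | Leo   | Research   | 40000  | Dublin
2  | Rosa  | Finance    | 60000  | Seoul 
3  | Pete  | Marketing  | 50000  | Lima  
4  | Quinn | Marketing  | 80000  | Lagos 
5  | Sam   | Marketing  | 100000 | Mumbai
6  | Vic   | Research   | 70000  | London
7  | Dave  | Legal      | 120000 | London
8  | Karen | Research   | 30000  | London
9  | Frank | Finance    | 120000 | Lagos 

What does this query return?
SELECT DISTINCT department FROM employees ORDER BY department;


All 'department' values (row order): Research, Finance, Marketing, Marketing, Marketing, Research, Legal, Research, Finance
Removing duplicates leaves 4 unique value(s).

4 values:
Finance
Legal
Marketing
Research


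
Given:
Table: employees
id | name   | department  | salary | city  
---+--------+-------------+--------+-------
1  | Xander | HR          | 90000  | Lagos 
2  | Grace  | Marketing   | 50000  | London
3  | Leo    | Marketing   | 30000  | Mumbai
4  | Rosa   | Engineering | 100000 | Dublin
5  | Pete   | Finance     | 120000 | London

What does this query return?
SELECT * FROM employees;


SELECT * returns all 5 rows with all columns

5 rows:
1, Xander, HR, 90000, Lagos
2, Grace, Marketing, 50000, London
3, Leo, Marketing, 30000, Mumbai
4, Rosa, Engineering, 100000, Dublin
5, Pete, Finance, 120000, London


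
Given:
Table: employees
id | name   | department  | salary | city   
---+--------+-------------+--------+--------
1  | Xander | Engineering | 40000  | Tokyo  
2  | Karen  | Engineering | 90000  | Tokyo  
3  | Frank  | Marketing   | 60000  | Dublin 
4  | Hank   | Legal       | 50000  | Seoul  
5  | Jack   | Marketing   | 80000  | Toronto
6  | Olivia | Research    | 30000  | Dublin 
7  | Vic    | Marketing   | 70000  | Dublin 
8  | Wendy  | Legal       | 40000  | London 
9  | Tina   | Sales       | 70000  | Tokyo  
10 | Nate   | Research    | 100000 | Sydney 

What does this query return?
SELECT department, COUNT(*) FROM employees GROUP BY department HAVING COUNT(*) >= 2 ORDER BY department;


Groups with count >= 2:
  Engineering: 2 -> PASS
  Legal: 2 -> PASS
  Marketing: 3 -> PASS
  Research: 2 -> PASS
  Sales: 1 -> filtered out


4 groups:
Engineering, 2
Legal, 2
Marketing, 3
Research, 2


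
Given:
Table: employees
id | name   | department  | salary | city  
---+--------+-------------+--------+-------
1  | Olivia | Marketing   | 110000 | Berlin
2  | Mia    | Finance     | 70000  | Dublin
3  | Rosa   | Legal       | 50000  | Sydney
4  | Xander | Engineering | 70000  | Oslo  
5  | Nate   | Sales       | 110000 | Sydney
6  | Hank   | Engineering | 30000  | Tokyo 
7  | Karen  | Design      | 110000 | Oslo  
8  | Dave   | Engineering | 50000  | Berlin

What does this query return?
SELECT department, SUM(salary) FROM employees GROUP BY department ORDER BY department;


Summing salary within each department:
  Design: 110000 = 110000
  Engineering: 70000 + 30000 + 50000 = 150000
  Finance: 70000 = 70000
  Legal: 50000 = 50000
  Marketing: 110000 = 110000
  Sales: 110000 = 110000


6 groups:
Design, 110000
Engineering, 150000
Finance, 70000
Legal, 50000
Marketing, 110000
Sales, 110000


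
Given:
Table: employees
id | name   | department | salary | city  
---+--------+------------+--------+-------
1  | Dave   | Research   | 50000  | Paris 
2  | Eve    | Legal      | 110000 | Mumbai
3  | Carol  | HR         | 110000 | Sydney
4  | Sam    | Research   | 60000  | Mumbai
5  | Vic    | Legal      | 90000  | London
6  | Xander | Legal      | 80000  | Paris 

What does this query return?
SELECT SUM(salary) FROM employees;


SUM(salary) = 50000 + 110000 + 110000 + 60000 + 90000 + 80000 = 500000

500000


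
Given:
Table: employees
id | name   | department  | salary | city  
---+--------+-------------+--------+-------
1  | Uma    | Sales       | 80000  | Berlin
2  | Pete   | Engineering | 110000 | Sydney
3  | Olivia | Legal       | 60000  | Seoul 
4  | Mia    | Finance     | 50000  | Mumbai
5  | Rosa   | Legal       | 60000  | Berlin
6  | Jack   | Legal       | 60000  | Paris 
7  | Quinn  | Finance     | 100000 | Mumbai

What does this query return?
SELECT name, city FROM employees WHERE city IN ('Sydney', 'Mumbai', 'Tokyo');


Filtering: city IN ('Sydney', 'Mumbai', 'Tokyo')
Matching: 3 rows

3 rows:
Pete, Sydney
Mia, Mumbai
Quinn, Mumbai


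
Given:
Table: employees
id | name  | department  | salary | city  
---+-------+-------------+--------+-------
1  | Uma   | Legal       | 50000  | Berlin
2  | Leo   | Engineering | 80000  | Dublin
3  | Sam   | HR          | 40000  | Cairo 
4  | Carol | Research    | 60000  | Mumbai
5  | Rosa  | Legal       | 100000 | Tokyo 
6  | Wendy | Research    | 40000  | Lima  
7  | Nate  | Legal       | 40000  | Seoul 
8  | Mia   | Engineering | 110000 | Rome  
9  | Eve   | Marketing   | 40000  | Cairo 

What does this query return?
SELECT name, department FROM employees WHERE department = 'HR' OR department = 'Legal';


Filtering: department = 'HR' OR 'Legal'
Matching: 4 rows

4 rows:
Uma, Legal
Sam, HR
Rosa, Legal
Nate, Legal


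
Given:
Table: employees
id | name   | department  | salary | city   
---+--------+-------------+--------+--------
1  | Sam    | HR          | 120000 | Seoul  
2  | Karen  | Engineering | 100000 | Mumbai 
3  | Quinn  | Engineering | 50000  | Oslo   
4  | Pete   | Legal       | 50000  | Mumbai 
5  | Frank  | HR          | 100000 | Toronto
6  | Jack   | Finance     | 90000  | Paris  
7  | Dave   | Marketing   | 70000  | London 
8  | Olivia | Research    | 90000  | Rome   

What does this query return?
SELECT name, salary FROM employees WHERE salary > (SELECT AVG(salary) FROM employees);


Subquery: AVG(salary) = 83750.0
Filtering: salary > 83750.0
  Sam (120000) -> MATCH
  Karen (100000) -> MATCH
  Frank (100000) -> MATCH
  Jack (90000) -> MATCH
  Olivia (90000) -> MATCH


5 rows:
Sam, 120000
Karen, 100000
Frank, 100000
Jack, 90000
Olivia, 90000


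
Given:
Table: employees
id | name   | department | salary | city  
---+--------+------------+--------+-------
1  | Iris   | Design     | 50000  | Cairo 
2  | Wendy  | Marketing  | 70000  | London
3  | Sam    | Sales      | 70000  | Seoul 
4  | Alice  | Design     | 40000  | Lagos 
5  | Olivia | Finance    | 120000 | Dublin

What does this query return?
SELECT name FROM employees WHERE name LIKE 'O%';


LIKE 'O%' matches names starting with 'O'
Matching: 1

1 rows:
Olivia


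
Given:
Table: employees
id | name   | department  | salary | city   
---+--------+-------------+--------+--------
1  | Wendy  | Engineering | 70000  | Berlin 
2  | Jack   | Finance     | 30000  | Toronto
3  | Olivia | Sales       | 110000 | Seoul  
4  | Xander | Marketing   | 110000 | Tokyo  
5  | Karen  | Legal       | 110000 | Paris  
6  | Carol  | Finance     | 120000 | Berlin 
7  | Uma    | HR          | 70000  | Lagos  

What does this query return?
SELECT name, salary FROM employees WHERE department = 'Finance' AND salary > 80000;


Filtering: department = 'Finance' AND salary > 80000
Matching: 1 rows

1 rows:
Carol, 120000


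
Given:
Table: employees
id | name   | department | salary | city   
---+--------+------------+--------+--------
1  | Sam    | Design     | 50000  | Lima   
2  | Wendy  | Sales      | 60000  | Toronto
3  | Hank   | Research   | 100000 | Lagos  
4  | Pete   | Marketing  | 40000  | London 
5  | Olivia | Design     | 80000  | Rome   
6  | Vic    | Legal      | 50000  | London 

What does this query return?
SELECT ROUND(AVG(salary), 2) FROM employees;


SUM(salary) = 380000
COUNT = 6
ROUND(AVG, 2) = ROUND(380000 / 6, 2) = 63333.33

63333.33


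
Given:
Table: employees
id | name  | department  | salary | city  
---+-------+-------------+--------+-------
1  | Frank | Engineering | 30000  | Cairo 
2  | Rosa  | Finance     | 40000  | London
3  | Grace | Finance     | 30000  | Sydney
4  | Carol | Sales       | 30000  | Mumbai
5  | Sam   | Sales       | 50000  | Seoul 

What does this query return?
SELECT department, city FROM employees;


Projecting columns: department, city

5 rows:
Engineering, Cairo
Finance, London
Finance, Sydney
Sales, Mumbai
Sales, Seoul


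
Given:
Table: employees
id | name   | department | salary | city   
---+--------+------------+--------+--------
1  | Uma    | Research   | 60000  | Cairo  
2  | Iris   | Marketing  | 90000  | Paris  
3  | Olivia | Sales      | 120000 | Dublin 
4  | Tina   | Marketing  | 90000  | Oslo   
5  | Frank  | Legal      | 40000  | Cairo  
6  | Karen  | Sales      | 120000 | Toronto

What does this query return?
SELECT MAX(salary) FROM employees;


Salaries: 60000, 90000, 120000, 90000, 40000, 120000
MAX = 120000

120000


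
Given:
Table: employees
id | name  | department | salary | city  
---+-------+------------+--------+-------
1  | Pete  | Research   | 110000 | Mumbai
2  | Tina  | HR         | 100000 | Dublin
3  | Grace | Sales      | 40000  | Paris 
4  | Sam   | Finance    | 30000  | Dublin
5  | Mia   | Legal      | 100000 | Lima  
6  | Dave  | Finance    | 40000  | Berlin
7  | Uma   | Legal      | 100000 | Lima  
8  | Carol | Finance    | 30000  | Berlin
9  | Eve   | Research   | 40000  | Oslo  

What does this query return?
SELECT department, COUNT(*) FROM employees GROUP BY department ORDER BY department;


Assigning each row to its department group:
  Pete -> Research
  Tina -> HR
  Grace -> Sales
  Sam -> Finance
  Mia -> Legal
  Dave -> Finance
  Uma -> Legal
  Carol -> Finance
  Eve -> Research


5 groups:
Finance, 3
HR, 1
Legal, 2
Research, 2
Sales, 1


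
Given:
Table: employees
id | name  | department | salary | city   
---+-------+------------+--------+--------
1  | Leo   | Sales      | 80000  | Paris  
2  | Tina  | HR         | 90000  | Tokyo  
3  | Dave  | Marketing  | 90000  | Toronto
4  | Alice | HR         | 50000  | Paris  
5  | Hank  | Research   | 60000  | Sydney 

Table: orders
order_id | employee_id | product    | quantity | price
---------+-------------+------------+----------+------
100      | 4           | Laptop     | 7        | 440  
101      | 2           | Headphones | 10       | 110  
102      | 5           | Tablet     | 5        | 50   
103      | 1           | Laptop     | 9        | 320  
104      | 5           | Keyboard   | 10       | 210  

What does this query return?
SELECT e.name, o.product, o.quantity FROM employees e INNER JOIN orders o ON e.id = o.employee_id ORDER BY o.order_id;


Joining employees.id = orders.employee_id:
  employee Alice (id=4) -> order Laptop
  employee Tina (id=2) -> order Headphones
  employee Hank (id=5) -> order Tablet
  employee Leo (id=1) -> order Laptop
  employee Hank (id=5) -> order Keyboard


5 rows:
Alice, Laptop, 7
Tina, Headphones, 10
Hank, Tablet, 5
Leo, Laptop, 9
Hank, Keyboard, 10


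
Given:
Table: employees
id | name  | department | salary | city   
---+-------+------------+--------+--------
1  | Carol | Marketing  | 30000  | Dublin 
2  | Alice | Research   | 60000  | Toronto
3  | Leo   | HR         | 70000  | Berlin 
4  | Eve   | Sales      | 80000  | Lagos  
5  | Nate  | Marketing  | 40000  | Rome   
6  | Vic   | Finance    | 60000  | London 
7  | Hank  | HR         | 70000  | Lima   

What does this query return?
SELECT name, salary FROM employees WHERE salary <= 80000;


Filtering: salary <= 80000
Matching: 7 rows

7 rows:
Carol, 30000
Alice, 60000
Leo, 70000
Eve, 80000
Nate, 40000
Vic, 60000
Hank, 70000


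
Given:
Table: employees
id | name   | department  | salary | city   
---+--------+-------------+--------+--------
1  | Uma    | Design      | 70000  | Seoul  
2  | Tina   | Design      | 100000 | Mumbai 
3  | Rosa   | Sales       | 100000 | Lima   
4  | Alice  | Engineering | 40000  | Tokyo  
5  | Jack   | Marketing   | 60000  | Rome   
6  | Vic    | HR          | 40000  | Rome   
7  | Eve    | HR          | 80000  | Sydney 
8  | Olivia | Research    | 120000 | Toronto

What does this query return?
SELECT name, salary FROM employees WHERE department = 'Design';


Filtering: department = 'Design'
Matching rows: 2

2 rows:
Uma, 70000
Tina, 100000


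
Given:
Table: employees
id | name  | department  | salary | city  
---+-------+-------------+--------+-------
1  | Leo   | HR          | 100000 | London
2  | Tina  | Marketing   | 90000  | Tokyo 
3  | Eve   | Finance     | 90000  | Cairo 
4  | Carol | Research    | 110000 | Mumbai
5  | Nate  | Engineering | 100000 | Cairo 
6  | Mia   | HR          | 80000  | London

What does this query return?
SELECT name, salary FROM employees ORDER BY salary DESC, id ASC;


Sorting by salary DESC, then id ASC for ties

6 rows:
Carol, 110000
Leo, 100000
Nate, 100000
Tina, 90000
Eve, 90000
Mia, 80000


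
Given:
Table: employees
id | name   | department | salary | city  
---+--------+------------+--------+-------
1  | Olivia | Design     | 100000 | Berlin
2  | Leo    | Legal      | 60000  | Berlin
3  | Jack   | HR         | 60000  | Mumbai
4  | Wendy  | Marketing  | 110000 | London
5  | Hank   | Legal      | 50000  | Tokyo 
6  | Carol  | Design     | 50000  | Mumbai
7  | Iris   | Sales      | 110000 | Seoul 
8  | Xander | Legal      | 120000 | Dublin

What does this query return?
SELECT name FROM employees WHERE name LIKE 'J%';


LIKE 'J%' matches names starting with 'J'
Matching: 1

1 rows:
Jack


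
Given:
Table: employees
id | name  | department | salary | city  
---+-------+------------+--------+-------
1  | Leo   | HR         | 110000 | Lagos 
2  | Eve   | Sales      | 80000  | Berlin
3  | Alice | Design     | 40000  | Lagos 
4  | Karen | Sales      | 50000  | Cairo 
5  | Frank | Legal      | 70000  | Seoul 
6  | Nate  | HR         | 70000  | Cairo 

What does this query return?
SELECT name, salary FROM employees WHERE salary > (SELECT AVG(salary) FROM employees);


Subquery: AVG(salary) = 70000.0
Filtering: salary > 70000.0
  Leo (110000) -> MATCH
  Eve (80000) -> MATCH


2 rows:
Leo, 110000
Eve, 80000


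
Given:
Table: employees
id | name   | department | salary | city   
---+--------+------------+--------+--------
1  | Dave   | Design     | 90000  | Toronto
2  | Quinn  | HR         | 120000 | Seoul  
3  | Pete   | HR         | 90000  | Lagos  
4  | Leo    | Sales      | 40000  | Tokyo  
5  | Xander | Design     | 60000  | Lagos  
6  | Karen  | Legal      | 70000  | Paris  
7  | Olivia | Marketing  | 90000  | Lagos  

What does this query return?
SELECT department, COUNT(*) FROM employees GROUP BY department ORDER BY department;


Assigning each row to its department group:
  Dave -> Design
  Quinn -> HR
  Pete -> HR
  Leo -> Sales
  Xander -> Design
  Karen -> Legal
  Olivia -> Marketing


5 groups:
Design, 2
HR, 2
Legal, 1
Marketing, 1
Sales, 1


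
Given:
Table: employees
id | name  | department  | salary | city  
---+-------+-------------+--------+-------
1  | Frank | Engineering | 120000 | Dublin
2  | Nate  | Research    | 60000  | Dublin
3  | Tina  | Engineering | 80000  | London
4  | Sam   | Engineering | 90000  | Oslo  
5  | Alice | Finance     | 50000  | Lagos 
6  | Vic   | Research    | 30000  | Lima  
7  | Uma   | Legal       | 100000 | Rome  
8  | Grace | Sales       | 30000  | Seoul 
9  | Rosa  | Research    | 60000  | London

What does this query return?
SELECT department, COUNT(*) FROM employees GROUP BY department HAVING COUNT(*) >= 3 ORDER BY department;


Groups with count >= 3:
  Engineering: 3 -> PASS
  Research: 3 -> PASS
  Finance: 1 -> filtered out
  Legal: 1 -> filtered out
  Sales: 1 -> filtered out


2 groups:
Engineering, 3
Research, 3


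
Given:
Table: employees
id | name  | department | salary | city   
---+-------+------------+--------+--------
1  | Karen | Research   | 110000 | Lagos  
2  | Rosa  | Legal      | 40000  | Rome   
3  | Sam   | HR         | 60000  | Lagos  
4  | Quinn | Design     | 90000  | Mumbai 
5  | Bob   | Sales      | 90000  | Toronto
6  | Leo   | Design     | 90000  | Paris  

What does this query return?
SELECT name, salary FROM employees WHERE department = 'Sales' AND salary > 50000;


Filtering: department = 'Sales' AND salary > 50000
Matching: 1 rows

1 rows:
Bob, 90000


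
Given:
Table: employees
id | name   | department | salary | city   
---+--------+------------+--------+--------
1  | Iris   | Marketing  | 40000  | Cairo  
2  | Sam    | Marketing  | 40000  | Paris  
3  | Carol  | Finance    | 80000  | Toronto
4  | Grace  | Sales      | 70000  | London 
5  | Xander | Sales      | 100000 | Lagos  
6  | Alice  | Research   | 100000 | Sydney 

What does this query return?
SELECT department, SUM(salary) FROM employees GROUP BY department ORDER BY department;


Summing salary within each department:
  Finance: 80000 = 80000
  Marketing: 40000 + 40000 = 80000
  Research: 100000 = 100000
  Sales: 70000 + 100000 = 170000


4 groups:
Finance, 80000
Marketing, 80000
Research, 100000
Sales, 170000


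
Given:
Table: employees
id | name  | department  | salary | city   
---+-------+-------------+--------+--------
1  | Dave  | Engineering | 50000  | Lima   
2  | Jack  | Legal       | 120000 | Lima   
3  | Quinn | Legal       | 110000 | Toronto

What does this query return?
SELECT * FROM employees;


SELECT * returns all 3 rows with all columns

3 rows:
1, Dave, Engineering, 50000, Lima
2, Jack, Legal, 120000, Lima
3, Quinn, Legal, 110000, Toronto


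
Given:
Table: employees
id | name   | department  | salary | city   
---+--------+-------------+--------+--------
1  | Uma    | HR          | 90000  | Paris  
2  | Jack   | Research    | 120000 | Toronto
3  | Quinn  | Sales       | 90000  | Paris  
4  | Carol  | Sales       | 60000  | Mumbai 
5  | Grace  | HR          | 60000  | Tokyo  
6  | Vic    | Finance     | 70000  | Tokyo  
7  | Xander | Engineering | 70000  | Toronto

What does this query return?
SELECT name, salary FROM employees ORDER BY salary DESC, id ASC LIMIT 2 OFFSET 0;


Sort by salary DESC (id ASC tiebreak), then skip 0 and take 2
Rows 1 through 2

2 rows:
Jack, 120000
Uma, 90000


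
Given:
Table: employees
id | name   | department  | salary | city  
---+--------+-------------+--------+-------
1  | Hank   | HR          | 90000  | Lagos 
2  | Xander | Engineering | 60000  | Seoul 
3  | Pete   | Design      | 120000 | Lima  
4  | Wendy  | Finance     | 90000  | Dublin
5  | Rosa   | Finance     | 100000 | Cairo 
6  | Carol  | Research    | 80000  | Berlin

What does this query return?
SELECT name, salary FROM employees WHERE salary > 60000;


Filtering: salary > 60000
Matching: 5 rows

5 rows:
Hank, 90000
Pete, 120000
Wendy, 90000
Rosa, 100000
Carol, 80000


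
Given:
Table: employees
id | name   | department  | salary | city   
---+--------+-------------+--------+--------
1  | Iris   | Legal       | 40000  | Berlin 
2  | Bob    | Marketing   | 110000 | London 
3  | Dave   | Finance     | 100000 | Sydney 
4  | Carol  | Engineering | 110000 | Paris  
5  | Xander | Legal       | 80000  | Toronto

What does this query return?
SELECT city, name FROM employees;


Projecting columns: city, name

5 rows:
Berlin, Iris
London, Bob
Sydney, Dave
Paris, Carol
Toronto, Xander


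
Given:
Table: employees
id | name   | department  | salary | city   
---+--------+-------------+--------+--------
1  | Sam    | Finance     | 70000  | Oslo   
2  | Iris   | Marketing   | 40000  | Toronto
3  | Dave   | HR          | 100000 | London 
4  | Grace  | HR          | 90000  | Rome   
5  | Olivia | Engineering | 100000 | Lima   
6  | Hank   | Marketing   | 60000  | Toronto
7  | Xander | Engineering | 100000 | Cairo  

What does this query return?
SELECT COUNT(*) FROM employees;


COUNT(*) counts all rows

7


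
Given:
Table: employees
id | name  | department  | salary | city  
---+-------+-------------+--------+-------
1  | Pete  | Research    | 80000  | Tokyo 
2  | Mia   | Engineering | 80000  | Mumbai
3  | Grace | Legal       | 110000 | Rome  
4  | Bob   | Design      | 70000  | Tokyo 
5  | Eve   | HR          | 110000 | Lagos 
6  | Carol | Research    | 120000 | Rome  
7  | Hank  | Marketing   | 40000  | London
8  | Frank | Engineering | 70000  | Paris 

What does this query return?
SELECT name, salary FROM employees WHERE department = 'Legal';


Filtering: department = 'Legal'
Matching rows: 1

1 rows:
Grace, 110000
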